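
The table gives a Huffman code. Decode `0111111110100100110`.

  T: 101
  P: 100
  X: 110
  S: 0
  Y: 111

SYYXPPX

Read left to right; each codeword is recognised as soon as it completes (prefix code):
  0→S | 111→Y | 111→Y | 110→X | 100→P | 100→P | 110→X
Decoded message: SYYXPPX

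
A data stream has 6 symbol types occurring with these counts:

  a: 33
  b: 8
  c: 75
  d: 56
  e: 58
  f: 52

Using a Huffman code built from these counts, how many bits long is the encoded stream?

698

Greedily combine the two least-frequent nodes:
combine b(8), a(33) → 41
combine 41, f(52) → 93
combine d(56), e(58) → 114
combine c(75), 93 → 168
combine 114, 168 → 282
Each symbol's bit-cost is frequency × depth; summing gives 698 bits (equivalently 41 + 93 + 114 + 168 + 282).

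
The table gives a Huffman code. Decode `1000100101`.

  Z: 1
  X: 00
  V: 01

ZXVXZV

Read left to right; each codeword is recognised as soon as it completes (prefix code):
  1→Z | 00→X | 01→V | 00→X | 1→Z | 01→V
Decoded message: ZXVXZV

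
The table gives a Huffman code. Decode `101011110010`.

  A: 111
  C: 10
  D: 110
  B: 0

CCACBC

Read left to right; each codeword is recognised as soon as it completes (prefix code):
  10→C | 10→C | 111→A | 10→C | 0→B | 10→C
Decoded message: CCACBC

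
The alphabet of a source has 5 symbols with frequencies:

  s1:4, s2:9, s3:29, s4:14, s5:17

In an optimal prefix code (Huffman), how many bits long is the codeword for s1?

4

Build the tree from the bottom:
merge s1(4) and s2(9): 13
merge 13 and s4(14): 27
merge s5(17) and 27: 44
merge s3(29) and 44: 73
s1's leaf is at depth 4, giving a 4-bit codeword.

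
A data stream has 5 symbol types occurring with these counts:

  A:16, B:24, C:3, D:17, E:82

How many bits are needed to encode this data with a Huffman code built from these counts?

Build the Huffman tree bottom-up:
combine C(3), A(16) → 19
combine D(17), 19 → 36
combine B(24), 36 → 60
combine 60, E(82) → 142
The encoded length is the sum of every internal node's weight: 19 + 36 + 60 + 142 = 257 bits.

257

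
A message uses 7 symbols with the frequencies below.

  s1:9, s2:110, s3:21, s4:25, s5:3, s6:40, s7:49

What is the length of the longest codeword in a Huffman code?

Merge the two lowest-weight nodes at each step:
s5(3) + s1(9) → 12
12 + s3(21) → 33
s4(25) + 33 → 58
s6(40) + s7(49) → 89
58 + 89 → 147
s2(110) + 147 → 257
The rarest symbols sit at the bottom; the longest codeword is 5 bits.

5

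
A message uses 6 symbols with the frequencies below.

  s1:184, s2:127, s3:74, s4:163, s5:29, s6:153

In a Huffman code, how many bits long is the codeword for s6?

2

Repeatedly merge the two smallest:
s5(29) + s3(74) → 103
103 + s2(127) → 230
s6(153) + s4(163) → 316
s1(184) + 230 → 414
316 + 414 → 730
The subtree containing s6 is merged 2 times, so code length = 2.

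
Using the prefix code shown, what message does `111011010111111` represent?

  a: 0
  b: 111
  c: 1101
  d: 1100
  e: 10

bacabb

Read left to right; each codeword is recognised as soon as it completes (prefix code):
  111→b | 0→a | 1101→c | 0→a | 111→b | 111→b
Decoded message: bacabb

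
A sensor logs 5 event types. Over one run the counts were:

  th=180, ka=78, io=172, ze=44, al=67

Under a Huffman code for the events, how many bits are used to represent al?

Repeatedly merge the two smallest:
ze(44) + al(67) → 111
ka(78) + 111 → 189
io(172) + th(180) → 352
189 + 352 → 541
al's leaf is at depth 3, giving a 3-bit codeword.

3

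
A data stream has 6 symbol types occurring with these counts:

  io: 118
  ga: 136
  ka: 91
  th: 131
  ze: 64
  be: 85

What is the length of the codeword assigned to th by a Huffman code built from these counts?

2

Build the tree from the bottom:
merge ze(64) and be(85): 149
merge ka(91) and io(118): 209
merge th(131) and ga(136): 267
merge 149 and 209: 358
merge 267 and 358: 625
th's leaf is at depth 2, giving a 2-bit codeword.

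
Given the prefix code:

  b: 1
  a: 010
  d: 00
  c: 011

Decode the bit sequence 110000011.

Read left to right; each codeword is recognised as soon as it completes (prefix code):
  1→b | 1→b | 00→d | 00→d | 011→c
Decoded message: bbddc

bbddc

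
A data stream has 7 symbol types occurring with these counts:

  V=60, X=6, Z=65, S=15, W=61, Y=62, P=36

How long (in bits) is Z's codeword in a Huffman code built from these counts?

2

Repeatedly merge the two smallest:
combine X(6), S(15) → 21
combine 21, P(36) → 57
combine 57, V(60) → 117
combine W(61), Y(62) → 123
combine Z(65), 117 → 182
combine 123, 182 → 305
The subtree containing Z is merged 2 times, so code length = 2.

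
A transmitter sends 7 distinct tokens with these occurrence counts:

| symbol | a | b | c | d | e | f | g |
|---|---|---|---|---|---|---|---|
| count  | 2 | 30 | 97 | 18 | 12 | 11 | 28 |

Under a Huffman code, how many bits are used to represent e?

Build the tree from the bottom:
a(2) + f(11) → 13
e(12) + 13 → 25
d(18) + 25 → 43
g(28) + b(30) → 58
43 + 58 → 101
c(97) + 101 → 198
The subtree containing e is merged 4 times, so code length = 4.

4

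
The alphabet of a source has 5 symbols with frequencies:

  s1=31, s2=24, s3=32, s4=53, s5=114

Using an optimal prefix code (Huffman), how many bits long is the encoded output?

Greedily combine the two least-frequent nodes:
merge s2(24) and s1(31): 55
merge s3(32) and s4(53): 85
merge 55 and 85: 140
merge s5(114) and 140: 254
Each symbol's bit-cost is frequency × depth; summing gives 534 bits (equivalently 55 + 85 + 140 + 254).

534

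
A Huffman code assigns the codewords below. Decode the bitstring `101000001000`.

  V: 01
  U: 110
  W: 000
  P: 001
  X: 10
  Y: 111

XXWVW

Read left to right; each codeword is recognised as soon as it completes (prefix code):
  10→X | 10→X | 000→W | 01→V | 000→W
Decoded message: XXWVW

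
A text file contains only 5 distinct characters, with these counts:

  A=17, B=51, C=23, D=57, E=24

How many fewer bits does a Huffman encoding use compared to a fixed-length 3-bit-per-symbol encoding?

132

Fixed-length: 3 bits × 172 symbols = 516 bits.
Huffman merges:
combine A(17), C(23) → 40
combine E(24), 40 → 64
combine B(51), D(57) → 108
combine 64, 108 → 172
Huffman total = 40 + 64 + 108 + 172 = 384 bits.
Saving = 516 − 384 = 132 bits.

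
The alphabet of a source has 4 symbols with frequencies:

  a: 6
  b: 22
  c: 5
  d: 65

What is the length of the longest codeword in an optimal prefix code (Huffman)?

Merge the two lowest-weight nodes at each step:
combine c(5), a(6) → 11
combine 11, b(22) → 33
combine 33, d(65) → 98
Maximum depth reached is 3.

3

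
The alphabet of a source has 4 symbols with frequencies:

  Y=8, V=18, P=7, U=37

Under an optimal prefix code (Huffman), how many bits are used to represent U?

1

Huffman merges, smallest pair first:
combine P(7), Y(8) → 15
combine 15, V(18) → 33
combine 33, U(37) → 70
U sits one level below the root: a 1-bit codeword.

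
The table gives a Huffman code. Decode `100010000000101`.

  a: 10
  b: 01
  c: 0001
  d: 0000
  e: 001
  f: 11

Read left to right; each codeword is recognised as soon as it completes (prefix code):
  10→a | 001→e | 0000→d | 0001→c | 01→b
Decoded message: aedcb

aedcb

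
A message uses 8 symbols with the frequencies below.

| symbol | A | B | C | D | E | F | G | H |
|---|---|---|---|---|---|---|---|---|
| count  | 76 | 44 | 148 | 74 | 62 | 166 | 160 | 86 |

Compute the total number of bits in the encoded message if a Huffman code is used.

Build the Huffman tree bottom-up:
combine B(44), E(62) → 106
combine D(74), A(76) → 150
combine H(86), 106 → 192
combine C(148), 150 → 298
combine G(160), F(166) → 326
combine 192, 298 → 490
combine 326, 490 → 816
Each symbol's bit-cost is frequency × depth; summing gives 2378 bits (equivalently 106 + 150 + 192 + 298 + 326 + 490 + 816).

2378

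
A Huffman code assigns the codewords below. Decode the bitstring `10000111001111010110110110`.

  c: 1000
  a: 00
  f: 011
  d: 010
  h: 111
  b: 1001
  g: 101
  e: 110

cfbhdeee

Read left to right; each codeword is recognised as soon as it completes (prefix code):
  1000→c | 011→f | 1001→b | 111→h | 010→d | 110→e | 110→e | 110→e
Decoded message: cfbhdeee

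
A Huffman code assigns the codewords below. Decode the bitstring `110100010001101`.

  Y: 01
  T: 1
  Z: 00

Read left to right; each codeword is recognised as soon as it completes (prefix code):
  1→T | 1→T | 01→Y | 00→Z | 01→Y | 00→Z | 01→Y | 1→T | 01→Y
Decoded message: TTYZYZYTY

TTYZYZYTY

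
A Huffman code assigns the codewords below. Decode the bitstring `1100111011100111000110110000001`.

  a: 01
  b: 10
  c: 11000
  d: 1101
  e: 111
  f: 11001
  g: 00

fdfcdbgga

Read left to right; each codeword is recognised as soon as it completes (prefix code):
  11001→f | 1101→d | 11001→f | 11000→c | 1101→d | 10→b | 00→g | 00→g | 01→a
Decoded message: fdfcdbgga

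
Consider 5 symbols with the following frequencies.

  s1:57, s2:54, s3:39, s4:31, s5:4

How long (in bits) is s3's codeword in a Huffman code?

Repeatedly merge the two smallest:
combine s5(4), s4(31) → 35
combine 35, s3(39) → 74
combine s2(54), s1(57) → 111
combine 74, 111 → 185
s3 sits 2 levels below the root, so its codeword is 2 bits.

2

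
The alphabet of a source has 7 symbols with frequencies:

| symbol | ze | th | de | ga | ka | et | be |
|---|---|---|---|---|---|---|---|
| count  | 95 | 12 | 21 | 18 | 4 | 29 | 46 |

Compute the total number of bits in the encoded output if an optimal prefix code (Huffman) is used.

535

Build the Huffman tree bottom-up:
combine ka(4), th(12) → 16
combine 16, ga(18) → 34
combine de(21), et(29) → 50
combine 34, be(46) → 80
combine 50, 80 → 130
combine ze(95), 130 → 225
Each symbol's bit-cost is frequency × depth; summing gives 535 bits (equivalently 16 + 34 + 50 + 80 + 130 + 225).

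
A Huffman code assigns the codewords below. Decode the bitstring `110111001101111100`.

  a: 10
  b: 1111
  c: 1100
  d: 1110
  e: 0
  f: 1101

fcfbee

Read left to right; each codeword is recognised as soon as it completes (prefix code):
  1101→f | 1100→c | 1101→f | 1111→b | 0→e | 0→e
Decoded message: fcfbee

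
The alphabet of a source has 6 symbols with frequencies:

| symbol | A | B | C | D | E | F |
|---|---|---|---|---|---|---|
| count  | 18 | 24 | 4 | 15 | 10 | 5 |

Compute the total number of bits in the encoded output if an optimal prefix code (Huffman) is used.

Merge the two smallest weights repeatedly:
merge C(4) and F(5): 9
merge 9 and E(10): 19
merge D(15) and A(18): 33
merge 19 and B(24): 43
merge 33 and 43: 76
Total encoded bits = sum of merged weights = 9 + 19 + 33 + 43 + 76 = 180.

180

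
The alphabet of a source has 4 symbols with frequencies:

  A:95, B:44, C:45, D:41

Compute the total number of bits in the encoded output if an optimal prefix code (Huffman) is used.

Greedily combine the two least-frequent nodes:
D(41) + B(44) → 85
C(45) + 85 → 130
A(95) + 130 → 225
Total encoded bits = sum of merged weights = 85 + 130 + 225 = 440.

440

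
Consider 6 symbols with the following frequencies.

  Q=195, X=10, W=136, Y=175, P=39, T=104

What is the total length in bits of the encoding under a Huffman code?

Build the Huffman tree bottom-up:
merge X(10) and P(39): 49
merge 49 and T(104): 153
merge W(136) and 153: 289
merge Y(175) and Q(195): 370
merge 289 and 370: 659
Each symbol's bit-cost is frequency × depth; summing gives 1520 bits (equivalently 49 + 153 + 289 + 370 + 659).

1520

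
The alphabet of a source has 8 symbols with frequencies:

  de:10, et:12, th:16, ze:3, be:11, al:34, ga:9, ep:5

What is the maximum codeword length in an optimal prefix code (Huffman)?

Merge the two lowest-weight nodes at each step:
merge ze(3) and ep(5): 8
merge 8 and ga(9): 17
merge de(10) and be(11): 21
merge et(12) and th(16): 28
merge 17 and 21: 38
merge 28 and al(34): 62
merge 38 and 62: 100
The rarest symbols sit at the bottom; the longest codeword is 4 bits.

4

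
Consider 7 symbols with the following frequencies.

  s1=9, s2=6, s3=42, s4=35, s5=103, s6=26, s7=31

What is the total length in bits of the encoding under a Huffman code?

Greedily combine the two least-frequent nodes:
merge s2(6) and s1(9): 15
merge 15 and s6(26): 41
merge s7(31) and s4(35): 66
merge 41 and s3(42): 83
merge 66 and 83: 149
merge s5(103) and 149: 252
Each symbol's bit-cost is frequency × depth; summing gives 606 bits (equivalently 15 + 41 + 66 + 83 + 149 + 252).

606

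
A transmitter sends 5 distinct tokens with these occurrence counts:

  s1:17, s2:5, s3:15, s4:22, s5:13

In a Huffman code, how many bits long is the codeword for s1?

2

Repeatedly merge the two smallest:
merge s2(5) and s5(13): 18
merge s3(15) and s1(17): 32
merge 18 and s4(22): 40
merge 32 and 40: 72
s1's leaf is at depth 2, giving a 2-bit codeword.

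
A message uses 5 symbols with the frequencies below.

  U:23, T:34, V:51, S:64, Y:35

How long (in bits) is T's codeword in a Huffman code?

Huffman merges, smallest pair first:
U(23) + T(34) → 57
Y(35) + V(51) → 86
57 + S(64) → 121
86 + 121 → 207
The subtree containing T is merged 3 times, so code length = 3.

3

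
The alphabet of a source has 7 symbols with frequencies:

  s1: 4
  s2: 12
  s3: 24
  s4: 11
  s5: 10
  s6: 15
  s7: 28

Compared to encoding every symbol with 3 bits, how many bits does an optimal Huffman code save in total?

38

Fixed-length: 3 bits × 104 symbols = 312 bits.
Huffman merges:
combine s1(4), s5(10) → 14
combine s4(11), s2(12) → 23
combine 14, s6(15) → 29
combine 23, s3(24) → 47
combine s7(28), 29 → 57
combine 47, 57 → 104
Huffman total = 14 + 23 + 29 + 47 + 57 + 104 = 274 bits.
Saving = 312 − 274 = 38 bits.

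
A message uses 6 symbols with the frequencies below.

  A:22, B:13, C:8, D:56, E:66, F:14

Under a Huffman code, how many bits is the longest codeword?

5

Merge the two lowest-weight nodes at each step:
merge C(8) and B(13): 21
merge F(14) and 21: 35
merge A(22) and 35: 57
merge D(56) and 57: 113
merge E(66) and 113: 179
The rarest symbols sit at the bottom; the longest codeword is 5 bits.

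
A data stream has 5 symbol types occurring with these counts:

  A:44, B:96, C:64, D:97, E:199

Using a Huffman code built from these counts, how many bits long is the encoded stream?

Build the Huffman tree bottom-up:
combine A(44), C(64) → 108
combine B(96), D(97) → 193
combine 108, 193 → 301
combine E(199), 301 → 500
Total encoded bits = sum of merged weights = 108 + 193 + 301 + 500 = 1102.

1102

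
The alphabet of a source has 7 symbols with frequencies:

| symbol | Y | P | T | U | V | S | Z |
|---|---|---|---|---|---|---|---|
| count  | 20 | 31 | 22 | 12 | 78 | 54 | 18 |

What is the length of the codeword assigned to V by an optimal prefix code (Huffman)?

2

Build the tree from the bottom:
merge U(12) and Z(18): 30
merge Y(20) and T(22): 42
merge 30 and P(31): 61
merge 42 and S(54): 96
merge 61 and V(78): 139
merge 96 and 139: 235
The subtree containing V is merged 2 times, so code length = 2.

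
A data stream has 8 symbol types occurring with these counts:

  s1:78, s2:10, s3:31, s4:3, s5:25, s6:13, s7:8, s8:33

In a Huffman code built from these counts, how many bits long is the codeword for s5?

Build the tree from the bottom:
combine s4(3), s7(8) → 11
combine s2(10), 11 → 21
combine s6(13), 21 → 34
combine s5(25), s3(31) → 56
combine s8(33), 34 → 67
combine 56, 67 → 123
combine s1(78), 123 → 201
The subtree containing s5 is merged 3 times, so code length = 3.

3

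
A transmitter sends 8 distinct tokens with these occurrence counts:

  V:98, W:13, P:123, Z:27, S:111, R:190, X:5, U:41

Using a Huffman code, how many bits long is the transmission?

1549

Build the Huffman tree bottom-up:
X(5) + W(13) → 18
18 + Z(27) → 45
U(41) + 45 → 86
86 + V(98) → 184
S(111) + P(123) → 234
184 + R(190) → 374
234 + 374 → 608
Each symbol's bit-cost is frequency × depth; summing gives 1549 bits (equivalently 18 + 45 + 86 + 184 + 234 + 374 + 608).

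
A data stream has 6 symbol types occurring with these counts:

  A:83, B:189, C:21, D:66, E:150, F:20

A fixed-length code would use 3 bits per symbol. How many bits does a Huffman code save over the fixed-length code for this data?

Fixed-length: 3 bits × 529 symbols = 1587 bits.
Huffman merges:
combine F(20), C(21) → 41
combine 41, D(66) → 107
combine A(83), 107 → 190
combine E(150), B(189) → 339
combine 190, 339 → 529
Huffman total = 41 + 107 + 190 + 339 + 529 = 1206 bits.
Saving = 1587 − 1206 = 381 bits.

381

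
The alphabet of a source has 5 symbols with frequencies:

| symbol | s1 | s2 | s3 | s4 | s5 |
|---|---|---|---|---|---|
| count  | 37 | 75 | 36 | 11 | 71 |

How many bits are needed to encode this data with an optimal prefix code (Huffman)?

507

Build the Huffman tree bottom-up:
merge s4(11) and s3(36): 47
merge s1(37) and 47: 84
merge s5(71) and s2(75): 146
merge 84 and 146: 230
The encoded length is the sum of every internal node's weight: 47 + 84 + 146 + 230 = 507 bits.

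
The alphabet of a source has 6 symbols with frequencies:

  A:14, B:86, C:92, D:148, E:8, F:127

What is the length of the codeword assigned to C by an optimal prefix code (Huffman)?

2

Repeatedly merge the two smallest:
combine E(8), A(14) → 22
combine 22, B(86) → 108
combine C(92), 108 → 200
combine F(127), D(148) → 275
combine 200, 275 → 475
C's leaf is at depth 2, giving a 2-bit codeword.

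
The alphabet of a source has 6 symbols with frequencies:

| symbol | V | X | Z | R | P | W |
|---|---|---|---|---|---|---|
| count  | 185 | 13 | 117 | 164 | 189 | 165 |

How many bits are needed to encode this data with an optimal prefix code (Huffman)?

2090

Greedily combine the two least-frequent nodes:
merge X(13) and Z(117): 130
merge 130 and R(164): 294
merge W(165) and V(185): 350
merge P(189) and 294: 483
merge 350 and 483: 833
Total encoded bits = sum of merged weights = 130 + 294 + 350 + 483 + 833 = 2090.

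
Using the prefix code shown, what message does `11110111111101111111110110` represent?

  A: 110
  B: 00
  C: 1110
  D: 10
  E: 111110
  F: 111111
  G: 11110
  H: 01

Read left to right; each codeword is recognised as soon as it completes (prefix code):
  11110→G | 111111→F | 10→D | 111111→F | 1110→C | 110→A
Decoded message: GFDFCA

GFDFCA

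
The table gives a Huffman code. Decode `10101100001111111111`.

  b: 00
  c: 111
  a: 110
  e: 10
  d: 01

Read left to right; each codeword is recognised as soon as it completes (prefix code):
  10→e | 10→e | 110→a | 00→b | 01→d | 111→c | 111→c | 111→c
Decoded message: eeabdccc

eeabdccc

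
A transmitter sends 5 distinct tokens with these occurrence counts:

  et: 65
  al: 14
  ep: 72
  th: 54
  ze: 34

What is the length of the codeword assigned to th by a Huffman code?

2

Huffman merges, smallest pair first:
al(14) + ze(34) → 48
48 + th(54) → 102
et(65) + ep(72) → 137
102 + 137 → 239
th's leaf is at depth 2, giving a 2-bit codeword.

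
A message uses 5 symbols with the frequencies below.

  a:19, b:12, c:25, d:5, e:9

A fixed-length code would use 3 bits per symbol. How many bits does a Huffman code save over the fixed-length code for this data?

56

Fixed-length: 3 bits × 70 symbols = 210 bits.
Huffman merges:
d(5) + e(9) → 14
b(12) + 14 → 26
a(19) + c(25) → 44
26 + 44 → 70
Huffman total = 14 + 26 + 44 + 70 = 154 bits.
Saving = 210 − 154 = 56 bits.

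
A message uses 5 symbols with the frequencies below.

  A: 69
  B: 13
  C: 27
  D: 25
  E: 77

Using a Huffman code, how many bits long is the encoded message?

Merge the two smallest weights repeatedly:
B(13) + D(25) → 38
C(27) + 38 → 65
65 + A(69) → 134
E(77) + 134 → 211
Total encoded bits = sum of merged weights = 38 + 65 + 134 + 211 = 448.

448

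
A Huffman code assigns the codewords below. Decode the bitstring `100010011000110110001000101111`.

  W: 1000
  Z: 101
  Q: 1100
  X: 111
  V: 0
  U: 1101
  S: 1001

WSWUWWZX

Read left to right; each codeword is recognised as soon as it completes (prefix code):
  1000→W | 1001→S | 1000→W | 1101→U | 1000→W | 1000→W | 101→Z | 111→X
Decoded message: WSWUWWZX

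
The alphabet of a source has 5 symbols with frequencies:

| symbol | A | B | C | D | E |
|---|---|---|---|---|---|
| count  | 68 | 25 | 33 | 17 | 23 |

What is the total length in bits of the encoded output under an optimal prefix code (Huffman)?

Merge the two smallest weights repeatedly:
merge D(17) and E(23): 40
merge B(25) and C(33): 58
merge 40 and 58: 98
merge A(68) and 98: 166
Each symbol's bit-cost is frequency × depth; summing gives 362 bits (equivalently 40 + 58 + 98 + 166).

362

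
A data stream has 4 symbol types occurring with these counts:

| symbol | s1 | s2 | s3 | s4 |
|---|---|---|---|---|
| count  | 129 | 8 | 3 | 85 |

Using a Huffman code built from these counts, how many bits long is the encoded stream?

Greedily combine the two least-frequent nodes:
combine s3(3), s2(8) → 11
combine 11, s4(85) → 96
combine 96, s1(129) → 225
The encoded length is the sum of every internal node's weight: 11 + 96 + 225 = 332 bits.

332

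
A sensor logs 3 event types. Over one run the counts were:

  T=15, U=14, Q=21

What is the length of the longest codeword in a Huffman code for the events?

2

Merge the two lowest-weight nodes at each step:
U(14) + T(15) → 29
Q(21) + 29 → 50
The first pair merged (U, T) ends up deepest, at depth 2.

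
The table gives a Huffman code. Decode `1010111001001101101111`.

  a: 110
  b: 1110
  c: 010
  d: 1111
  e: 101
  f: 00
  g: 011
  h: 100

Read left to right; each codeword is recognised as soon as it completes (prefix code):
  101→e | 011→g | 100→h | 100→h | 110→a | 110→a | 1111→d
Decoded message: eghhaad

eghhaad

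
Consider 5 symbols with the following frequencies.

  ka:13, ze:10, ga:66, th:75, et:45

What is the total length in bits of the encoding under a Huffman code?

434

Merge the two smallest weights repeatedly:
merge ze(10) and ka(13): 23
merge 23 and et(45): 68
merge ga(66) and 68: 134
merge th(75) and 134: 209
Total encoded bits = sum of merged weights = 23 + 68 + 134 + 209 = 434.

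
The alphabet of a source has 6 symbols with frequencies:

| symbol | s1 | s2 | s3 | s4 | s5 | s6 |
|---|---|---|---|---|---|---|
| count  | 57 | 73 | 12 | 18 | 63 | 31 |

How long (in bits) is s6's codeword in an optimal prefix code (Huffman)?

Repeatedly merge the two smallest:
s3(12) + s4(18) → 30
30 + s6(31) → 61
s1(57) + 61 → 118
s5(63) + s2(73) → 136
118 + 136 → 254
s6's leaf is at depth 3, giving a 3-bit codeword.

3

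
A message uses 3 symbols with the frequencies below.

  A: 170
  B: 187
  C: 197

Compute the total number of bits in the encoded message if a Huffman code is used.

Greedily combine the two least-frequent nodes:
merge A(170) and B(187): 357
merge C(197) and 357: 554
The encoded length is the sum of every internal node's weight: 357 + 554 = 911 bits.

911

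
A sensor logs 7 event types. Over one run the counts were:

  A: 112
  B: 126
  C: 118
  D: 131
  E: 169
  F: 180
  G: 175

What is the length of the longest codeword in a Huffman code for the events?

3

Merge the two lowest-weight nodes at each step:
A(112) + C(118) → 230
B(126) + D(131) → 257
E(169) + G(175) → 344
F(180) + 230 → 410
257 + 344 → 601
410 + 601 → 1011
Maximum depth reached is 3.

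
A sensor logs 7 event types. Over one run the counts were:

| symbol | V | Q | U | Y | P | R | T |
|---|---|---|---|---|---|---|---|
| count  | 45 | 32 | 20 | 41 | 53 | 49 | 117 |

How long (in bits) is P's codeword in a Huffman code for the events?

2

Build the tree from the bottom:
merge U(20) and Q(32): 52
merge Y(41) and V(45): 86
merge R(49) and 52: 101
merge P(53) and 86: 139
merge 101 and T(117): 218
merge 139 and 218: 357
The subtree containing P is merged 2 times, so code length = 2.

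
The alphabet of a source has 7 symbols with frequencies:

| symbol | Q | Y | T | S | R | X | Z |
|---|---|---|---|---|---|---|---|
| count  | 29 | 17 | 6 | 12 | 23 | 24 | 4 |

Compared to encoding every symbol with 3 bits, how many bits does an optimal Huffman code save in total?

Fixed-length: 3 bits × 115 symbols = 345 bits.
Huffman merges:
Z(4) + T(6) → 10
10 + S(12) → 22
Y(17) + 22 → 39
R(23) + X(24) → 47
Q(29) + 39 → 68
47 + 68 → 115
Huffman total = 10 + 22 + 39 + 47 + 68 + 115 = 301 bits.
Saving = 345 − 301 = 44 bits.

44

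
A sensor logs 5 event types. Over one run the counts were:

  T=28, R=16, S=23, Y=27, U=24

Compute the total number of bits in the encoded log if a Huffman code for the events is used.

275

Merge the two smallest weights repeatedly:
R(16) + S(23) → 39
U(24) + Y(27) → 51
T(28) + 39 → 67
51 + 67 → 118
Each symbol's bit-cost is frequency × depth; summing gives 275 bits (equivalently 39 + 51 + 67 + 118).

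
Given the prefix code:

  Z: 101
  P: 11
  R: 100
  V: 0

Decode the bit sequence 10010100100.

Read left to right; each codeword is recognised as soon as it completes (prefix code):
  100→R | 101→Z | 0→V | 0→V | 100→R
Decoded message: RZVVR

RZVVR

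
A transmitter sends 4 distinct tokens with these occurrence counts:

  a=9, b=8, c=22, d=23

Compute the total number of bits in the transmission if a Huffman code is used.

118

Build the Huffman tree bottom-up:
merge b(8) and a(9): 17
merge 17 and c(22): 39
merge d(23) and 39: 62
Total encoded bits = sum of merged weights = 17 + 39 + 62 = 118.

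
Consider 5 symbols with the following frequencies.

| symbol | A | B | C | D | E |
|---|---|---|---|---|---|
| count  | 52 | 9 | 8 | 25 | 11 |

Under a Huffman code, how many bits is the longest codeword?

4

Merge the two lowest-weight nodes at each step:
combine C(8), B(9) → 17
combine E(11), 17 → 28
combine D(25), 28 → 53
combine A(52), 53 → 105
Maximum depth reached is 4.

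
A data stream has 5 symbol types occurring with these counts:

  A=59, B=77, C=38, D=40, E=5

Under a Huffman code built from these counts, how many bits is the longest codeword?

Merge the two lowest-weight nodes at each step:
merge E(5) and C(38): 43
merge D(40) and 43: 83
merge A(59) and B(77): 136
merge 83 and 136: 219
Maximum depth reached is 3.

3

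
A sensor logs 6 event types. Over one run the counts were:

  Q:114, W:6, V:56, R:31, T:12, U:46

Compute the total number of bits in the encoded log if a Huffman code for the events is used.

Build the Huffman tree bottom-up:
combine W(6), T(12) → 18
combine 18, R(31) → 49
combine U(46), 49 → 95
combine V(56), 95 → 151
combine Q(114), 151 → 265
Each symbol's bit-cost is frequency × depth; summing gives 578 bits (equivalently 18 + 49 + 95 + 151 + 265).

578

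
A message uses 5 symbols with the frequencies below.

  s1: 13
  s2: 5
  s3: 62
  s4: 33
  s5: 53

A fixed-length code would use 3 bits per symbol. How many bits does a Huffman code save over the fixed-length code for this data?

159

Fixed-length: 3 bits × 166 symbols = 498 bits.
Huffman merges:
combine s2(5), s1(13) → 18
combine 18, s4(33) → 51
combine 51, s5(53) → 104
combine s3(62), 104 → 166
Huffman total = 18 + 51 + 104 + 166 = 339 bits.
Saving = 498 − 339 = 159 bits.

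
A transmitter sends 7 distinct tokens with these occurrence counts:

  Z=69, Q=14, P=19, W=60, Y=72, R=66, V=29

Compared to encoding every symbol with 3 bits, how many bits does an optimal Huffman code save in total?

112

Fixed-length: 3 bits × 329 symbols = 987 bits.
Huffman merges:
combine Q(14), P(19) → 33
combine V(29), 33 → 62
combine W(60), 62 → 122
combine R(66), Z(69) → 135
combine Y(72), 122 → 194
combine 135, 194 → 329
Huffman total = 33 + 62 + 122 + 135 + 194 + 329 = 875 bits.
Saving = 987 − 875 = 112 bits.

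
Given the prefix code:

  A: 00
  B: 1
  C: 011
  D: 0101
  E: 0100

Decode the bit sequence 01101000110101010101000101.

CECDDED

Read left to right; each codeword is recognised as soon as it completes (prefix code):
  011→C | 0100→E | 011→C | 0101→D | 0101→D | 0100→E | 0101→D
Decoded message: CECDDED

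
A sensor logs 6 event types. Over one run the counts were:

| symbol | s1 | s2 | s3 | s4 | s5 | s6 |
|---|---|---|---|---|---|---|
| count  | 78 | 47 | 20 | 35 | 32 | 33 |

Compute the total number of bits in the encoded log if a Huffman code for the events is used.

610

Greedily combine the two least-frequent nodes:
combine s3(20), s5(32) → 52
combine s6(33), s4(35) → 68
combine s2(47), 52 → 99
combine 68, s1(78) → 146
combine 99, 146 → 245
The encoded length is the sum of every internal node's weight: 52 + 68 + 99 + 146 + 245 = 610 bits.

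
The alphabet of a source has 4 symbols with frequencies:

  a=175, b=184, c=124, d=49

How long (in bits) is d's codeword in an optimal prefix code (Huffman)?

3

Repeatedly merge the two smallest:
d(49) + c(124) → 173
173 + a(175) → 348
b(184) + 348 → 532
d sits 3 levels below the root, so its codeword is 3 bits.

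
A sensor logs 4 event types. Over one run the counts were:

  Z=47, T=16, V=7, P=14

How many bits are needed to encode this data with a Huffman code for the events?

142

Build the Huffman tree bottom-up:
combine V(7), P(14) → 21
combine T(16), 21 → 37
combine 37, Z(47) → 84
Total encoded bits = sum of merged weights = 21 + 37 + 84 = 142.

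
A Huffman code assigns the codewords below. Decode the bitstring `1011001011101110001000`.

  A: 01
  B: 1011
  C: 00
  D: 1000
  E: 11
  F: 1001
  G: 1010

BCBBDD

Read left to right; each codeword is recognised as soon as it completes (prefix code):
  1011→B | 00→C | 1011→B | 1011→B | 1000→D | 1000→D
Decoded message: BCBBDD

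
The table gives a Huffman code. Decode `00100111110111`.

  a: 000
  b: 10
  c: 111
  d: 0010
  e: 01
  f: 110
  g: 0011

decbc

Read left to right; each codeword is recognised as soon as it completes (prefix code):
  0010→d | 01→e | 111→c | 10→b | 111→c
Decoded message: decbc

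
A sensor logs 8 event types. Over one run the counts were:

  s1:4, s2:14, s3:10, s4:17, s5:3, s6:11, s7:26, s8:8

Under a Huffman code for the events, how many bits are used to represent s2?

Build the tree from the bottom:
combine s5(3), s1(4) → 7
combine 7, s8(8) → 15
combine s3(10), s6(11) → 21
combine s2(14), 15 → 29
combine s4(17), 21 → 38
combine s7(26), 29 → 55
combine 38, 55 → 93
s2's leaf is at depth 3, giving a 3-bit codeword.

3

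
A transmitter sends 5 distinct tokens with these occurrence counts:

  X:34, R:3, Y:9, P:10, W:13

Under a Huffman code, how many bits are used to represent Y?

Repeatedly merge the two smallest:
combine R(3), Y(9) → 12
combine P(10), 12 → 22
combine W(13), 22 → 35
combine X(34), 35 → 69
Y's leaf is at depth 4, giving a 4-bit codeword.

4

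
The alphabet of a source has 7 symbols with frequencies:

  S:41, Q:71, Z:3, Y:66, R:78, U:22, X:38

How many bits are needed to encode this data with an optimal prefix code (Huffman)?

Build the Huffman tree bottom-up:
combine Z(3), U(22) → 25
combine 25, X(38) → 63
combine S(41), 63 → 104
combine Y(66), Q(71) → 137
combine R(78), 104 → 182
combine 137, 182 → 319
Each symbol's bit-cost is frequency × depth; summing gives 830 bits (equivalently 25 + 63 + 104 + 137 + 182 + 319).

830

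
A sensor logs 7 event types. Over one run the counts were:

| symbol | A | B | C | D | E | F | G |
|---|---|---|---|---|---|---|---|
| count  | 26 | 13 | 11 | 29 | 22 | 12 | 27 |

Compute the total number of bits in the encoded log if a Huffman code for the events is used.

Merge the two smallest weights repeatedly:
merge C(11) and F(12): 23
merge B(13) and E(22): 35
merge 23 and A(26): 49
merge G(27) and D(29): 56
merge 35 and 49: 84
merge 56 and 84: 140
Each symbol's bit-cost is frequency × depth; summing gives 387 bits (equivalently 23 + 35 + 49 + 56 + 84 + 140).

387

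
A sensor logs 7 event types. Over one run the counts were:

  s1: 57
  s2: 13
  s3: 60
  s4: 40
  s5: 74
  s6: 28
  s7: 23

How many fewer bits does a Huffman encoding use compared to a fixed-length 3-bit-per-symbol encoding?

Fixed-length: 3 bits × 295 symbols = 885 bits.
Huffman merges:
combine s2(13), s7(23) → 36
combine s6(28), 36 → 64
combine s4(40), s1(57) → 97
combine s3(60), 64 → 124
combine s5(74), 97 → 171
combine 124, 171 → 295
Huffman total = 36 + 64 + 97 + 124 + 171 + 295 = 787 bits.
Saving = 885 − 787 = 98 bits.

98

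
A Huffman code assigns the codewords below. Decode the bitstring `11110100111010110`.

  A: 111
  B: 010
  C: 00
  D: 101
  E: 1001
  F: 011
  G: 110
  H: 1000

Read left to right; each codeword is recognised as soon as it completes (prefix code):
  111→A | 101→D | 00→C | 111→A | 010→B | 110→G
Decoded message: ADCABG

ADCABG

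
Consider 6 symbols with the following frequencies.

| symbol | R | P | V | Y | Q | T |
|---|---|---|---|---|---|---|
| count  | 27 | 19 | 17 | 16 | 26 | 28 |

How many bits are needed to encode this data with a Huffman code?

Greedily combine the two least-frequent nodes:
Y(16) + V(17) → 33
P(19) + Q(26) → 45
R(27) + T(28) → 55
33 + 45 → 78
55 + 78 → 133
Each symbol's bit-cost is frequency × depth; summing gives 344 bits (equivalently 33 + 45 + 55 + 78 + 133).

344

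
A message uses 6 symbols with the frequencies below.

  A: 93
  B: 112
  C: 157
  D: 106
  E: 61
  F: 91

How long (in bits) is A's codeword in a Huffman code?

Repeatedly merge the two smallest:
E(61) + F(91) → 152
A(93) + D(106) → 199
B(112) + 152 → 264
C(157) + 199 → 356
264 + 356 → 620
A's leaf is at depth 3, giving a 3-bit codeword.

3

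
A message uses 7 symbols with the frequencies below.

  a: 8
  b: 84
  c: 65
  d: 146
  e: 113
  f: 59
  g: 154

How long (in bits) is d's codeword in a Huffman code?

2

Repeatedly merge the two smallest:
a(8) + f(59) → 67
c(65) + 67 → 132
b(84) + e(113) → 197
132 + d(146) → 278
g(154) + 197 → 351
278 + 351 → 629
d sits 2 levels below the root, so its codeword is 2 bits.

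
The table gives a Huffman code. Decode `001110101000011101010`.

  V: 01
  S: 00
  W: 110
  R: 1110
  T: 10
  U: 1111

Read left to right; each codeword is recognised as soon as it completes (prefix code):
  00→S | 1110→R | 10→T | 10→T | 00→S | 01→V | 110→W | 10→T | 10→T
Decoded message: SRTTSVWTT

SRTTSVWTT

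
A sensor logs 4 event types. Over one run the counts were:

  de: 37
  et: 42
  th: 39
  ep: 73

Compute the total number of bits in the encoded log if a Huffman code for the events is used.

Greedily combine the two least-frequent nodes:
de(37) + th(39) → 76
et(42) + ep(73) → 115
76 + 115 → 191
Total encoded bits = sum of merged weights = 76 + 115 + 191 = 382.

382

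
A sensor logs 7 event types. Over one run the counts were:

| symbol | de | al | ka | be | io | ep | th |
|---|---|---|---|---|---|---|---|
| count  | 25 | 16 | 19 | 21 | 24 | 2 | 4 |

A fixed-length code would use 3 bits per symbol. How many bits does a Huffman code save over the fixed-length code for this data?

Fixed-length: 3 bits × 111 symbols = 333 bits.
Huffman merges:
combine ep(2), th(4) → 6
combine 6, al(16) → 22
combine ka(19), be(21) → 40
combine 22, io(24) → 46
combine de(25), 40 → 65
combine 46, 65 → 111
Huffman total = 6 + 22 + 40 + 46 + 65 + 111 = 290 bits.
Saving = 333 − 290 = 43 bits.

43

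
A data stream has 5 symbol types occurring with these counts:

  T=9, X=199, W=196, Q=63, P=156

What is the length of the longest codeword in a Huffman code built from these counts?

3

Merge the two lowest-weight nodes at each step:
T(9) + Q(63) → 72
72 + P(156) → 228
W(196) + X(199) → 395
228 + 395 → 623
The rarest symbols sit at the bottom; the longest codeword is 3 bits.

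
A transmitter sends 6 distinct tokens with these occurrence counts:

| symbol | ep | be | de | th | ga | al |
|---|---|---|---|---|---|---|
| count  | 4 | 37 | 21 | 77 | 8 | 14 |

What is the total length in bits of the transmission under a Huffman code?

330

Build the Huffman tree bottom-up:
ep(4) + ga(8) → 12
12 + al(14) → 26
de(21) + 26 → 47
be(37) + 47 → 84
th(77) + 84 → 161
Each symbol's bit-cost is frequency × depth; summing gives 330 bits (equivalently 12 + 26 + 47 + 84 + 161).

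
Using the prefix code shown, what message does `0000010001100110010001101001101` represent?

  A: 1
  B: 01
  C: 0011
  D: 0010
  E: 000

Read left to right; each codeword is recognised as soon as it completes (prefix code):
  000→E | 0010→D | 0011→C | 0011→C | 0010→D | 0011→C | 01→B | 0011→C | 01→B
Decoded message: EDCCDCBCB

EDCCDCBCB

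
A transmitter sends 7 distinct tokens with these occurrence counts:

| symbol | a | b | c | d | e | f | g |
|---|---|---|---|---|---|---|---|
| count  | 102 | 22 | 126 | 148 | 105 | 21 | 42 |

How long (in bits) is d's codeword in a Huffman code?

Huffman merges, smallest pair first:
f(21) + b(22) → 43
g(42) + 43 → 85
85 + a(102) → 187
e(105) + c(126) → 231
d(148) + 187 → 335
231 + 335 → 566
The subtree containing d is merged 2 times, so code length = 2.

2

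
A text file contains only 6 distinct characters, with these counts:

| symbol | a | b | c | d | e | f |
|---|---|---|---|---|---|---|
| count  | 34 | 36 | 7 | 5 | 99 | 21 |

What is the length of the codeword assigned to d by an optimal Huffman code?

Build the tree from the bottom:
merge d(5) and c(7): 12
merge 12 and f(21): 33
merge 33 and a(34): 67
merge b(36) and 67: 103
merge e(99) and 103: 202
d sits 5 levels below the root, so its codeword is 5 bits.

5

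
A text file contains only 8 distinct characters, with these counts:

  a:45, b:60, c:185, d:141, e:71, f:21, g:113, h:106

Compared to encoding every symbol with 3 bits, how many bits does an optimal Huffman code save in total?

134

Fixed-length: 3 bits × 742 symbols = 2226 bits.
Huffman merges:
merge f(21) and a(45): 66
merge b(60) and 66: 126
merge e(71) and h(106): 177
merge g(113) and 126: 239
merge d(141) and 177: 318
merge c(185) and 239: 424
merge 318 and 424: 742
Huffman total = 66 + 126 + 177 + 239 + 318 + 424 + 742 = 2092 bits.
Saving = 2226 − 2092 = 134 bits.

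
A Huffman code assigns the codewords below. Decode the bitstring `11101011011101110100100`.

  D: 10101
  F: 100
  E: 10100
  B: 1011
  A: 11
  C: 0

ADBBEF

Read left to right; each codeword is recognised as soon as it completes (prefix code):
  11→A | 10101→D | 1011→B | 1011→B | 10100→E | 100→F
Decoded message: ADBBEF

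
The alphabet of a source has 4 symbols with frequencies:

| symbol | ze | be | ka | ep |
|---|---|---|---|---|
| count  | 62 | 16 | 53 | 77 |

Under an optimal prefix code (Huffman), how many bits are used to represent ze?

Repeatedly merge the two smallest:
combine be(16), ka(53) → 69
combine ze(62), 69 → 131
combine ep(77), 131 → 208
The subtree containing ze is merged 2 times, so code length = 2.

2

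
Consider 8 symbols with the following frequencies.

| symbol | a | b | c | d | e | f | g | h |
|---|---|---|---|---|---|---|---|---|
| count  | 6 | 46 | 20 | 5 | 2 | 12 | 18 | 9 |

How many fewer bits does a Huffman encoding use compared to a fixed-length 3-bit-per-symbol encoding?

51

Fixed-length: 3 bits × 118 symbols = 354 bits.
Huffman merges:
merge e(2) and d(5): 7
merge a(6) and 7: 13
merge h(9) and f(12): 21
merge 13 and g(18): 31
merge c(20) and 21: 41
merge 31 and 41: 72
merge b(46) and 72: 118
Huffman total = 7 + 13 + 21 + 31 + 41 + 72 + 118 = 303 bits.
Saving = 354 − 303 = 51 bits.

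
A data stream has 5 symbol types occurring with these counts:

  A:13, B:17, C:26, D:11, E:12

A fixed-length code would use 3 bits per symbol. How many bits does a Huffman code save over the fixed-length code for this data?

56

Fixed-length: 3 bits × 79 symbols = 237 bits.
Huffman merges:
D(11) + E(12) → 23
A(13) + B(17) → 30
23 + C(26) → 49
30 + 49 → 79
Huffman total = 23 + 30 + 49 + 79 = 181 bits.
Saving = 237 − 181 = 56 bits.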